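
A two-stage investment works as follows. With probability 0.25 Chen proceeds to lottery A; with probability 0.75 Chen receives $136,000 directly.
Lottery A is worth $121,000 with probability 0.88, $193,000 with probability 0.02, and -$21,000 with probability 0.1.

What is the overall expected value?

EV(A) = 0.88 × 121000 + 0.02 × 193000 + 0.1 × (-21000) = 106480 + 3860 − 2100 = 108240
Branch B: 136000 (certain)
Overall = 0.25 × 108240 + 0.75 × 136000 = 27060 + 102000 = 129060

$129,060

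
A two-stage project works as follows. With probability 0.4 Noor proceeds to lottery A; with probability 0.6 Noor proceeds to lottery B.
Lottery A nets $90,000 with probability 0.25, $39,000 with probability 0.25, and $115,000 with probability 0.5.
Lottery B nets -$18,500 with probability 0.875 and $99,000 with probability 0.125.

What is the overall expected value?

EV(A) = 0.25 × 90000 + 0.25 × 39000 + 0.5 × 115000 = 22500 + 9750 + 57500 = 89750
EV(B) = 0.875 × (-18500) + 0.125 × 99000 = -16187.5 + 12375 = -3812.5
Overall = 0.4 × 89750 + 0.6 × (-3812.5) = 35900 − 2287.5 = 33612.5

$33,612.50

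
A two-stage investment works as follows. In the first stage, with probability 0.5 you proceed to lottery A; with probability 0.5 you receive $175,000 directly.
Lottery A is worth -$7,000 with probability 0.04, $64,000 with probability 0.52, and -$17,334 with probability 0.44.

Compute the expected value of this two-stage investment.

EV(A) = 0.04 × (-7000) + 0.52 × 64000 + 0.44 × (-17334) = -280 + 33280 − 7626.96 = 25373.04
Branch B: 175000 (certain)
Overall = 0.5 × 25373.04 + 0.5 × 175000 = 12686.52 + 87500 = 100186.52

$100,186.52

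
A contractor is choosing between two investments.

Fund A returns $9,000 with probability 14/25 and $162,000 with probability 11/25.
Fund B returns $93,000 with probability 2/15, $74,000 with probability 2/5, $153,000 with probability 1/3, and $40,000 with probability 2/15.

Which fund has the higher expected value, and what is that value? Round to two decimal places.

Fund A = 14/25 × 9000 + 11/25 × 162000 = 5040 + 71280 = 76320
Fund B = 2/15 × 93000 + 2/5 × 74000 + 1/3 × 153000 + 2/15 × 40000 = 12400 + 29600 + 51000 + 5333.3333 = 98333.3333

Fund B ($98,333.33)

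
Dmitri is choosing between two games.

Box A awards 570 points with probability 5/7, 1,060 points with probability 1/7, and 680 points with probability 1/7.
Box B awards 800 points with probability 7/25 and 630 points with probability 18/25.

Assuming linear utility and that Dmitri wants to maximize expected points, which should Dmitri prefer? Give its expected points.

Box A = 5/7 × 570 + 1/7 × 1060 + 1/7 × 680 = 407.1429 + 151.4286 + 97.1429 = 655.7143
Box B = 7/25 × 800 + 18/25 × 630 = 224 + 453.6 = 677.6

Box B (677.6 points)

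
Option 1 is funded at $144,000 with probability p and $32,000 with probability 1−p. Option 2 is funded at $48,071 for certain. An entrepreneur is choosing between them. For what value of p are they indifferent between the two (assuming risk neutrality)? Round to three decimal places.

p = 0.143

p·144000 + (1−p)·32000 = 48071
112000p + 32000 = 48071
p = (48071 − 32000) / 112000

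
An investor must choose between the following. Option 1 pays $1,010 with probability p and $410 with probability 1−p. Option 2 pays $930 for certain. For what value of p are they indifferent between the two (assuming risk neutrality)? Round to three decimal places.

p = 0.867

p·1010 + (1−p)·410 = 930
600p + 410 = 930
p = (930 − 410) / 600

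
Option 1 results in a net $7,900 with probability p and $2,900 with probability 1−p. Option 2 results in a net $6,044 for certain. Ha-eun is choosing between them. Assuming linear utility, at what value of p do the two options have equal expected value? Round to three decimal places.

p = 0.629

p·7900 + (1−p)·2900 = 6044
5000p + 2900 = 6044
p = (6044 − 2900) / 5000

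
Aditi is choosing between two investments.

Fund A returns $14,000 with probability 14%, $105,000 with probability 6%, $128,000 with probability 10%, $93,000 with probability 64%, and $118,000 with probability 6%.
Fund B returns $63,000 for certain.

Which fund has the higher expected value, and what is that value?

Fund A ($87,660)

Fund A = 0.14 × 14000 + 0.06 × 105000 + 0.1 × 128000 + 0.64 × 93000 + 0.06 × 118000 = 1960 + 6300 + 12800 + 59520 + 7080 = 87660
Fund B: 63000 (certain)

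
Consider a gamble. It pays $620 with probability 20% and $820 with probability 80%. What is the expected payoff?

EV = 0.2 × 620 + 0.8 × 820 = 124 + 656 = 780

$780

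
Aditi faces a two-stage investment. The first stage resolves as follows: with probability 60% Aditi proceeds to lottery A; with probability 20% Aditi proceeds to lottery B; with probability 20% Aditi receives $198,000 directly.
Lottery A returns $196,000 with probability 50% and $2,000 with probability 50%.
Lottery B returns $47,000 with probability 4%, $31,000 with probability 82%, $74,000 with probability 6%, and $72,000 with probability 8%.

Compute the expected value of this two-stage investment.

EV(A) = 0.5 × 196000 + 0.5 × 2000 = 98000 + 1000 = 99000
EV(B) = 0.04 × 47000 + 0.82 × 31000 + 0.06 × 74000 + 0.08 × 72000 = 1880 + 25420 + 4440 + 5760 = 37500
Branch C: 198000 (certain)
Overall = 0.6 × 99000 + 0.2 × 37500 + 0.2 × 198000 = 59400 + 7500 + 39600 = 106500

$106,500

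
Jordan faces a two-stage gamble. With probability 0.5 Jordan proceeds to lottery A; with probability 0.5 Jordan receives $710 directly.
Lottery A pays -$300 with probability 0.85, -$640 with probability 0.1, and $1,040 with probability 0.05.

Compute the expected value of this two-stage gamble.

$221.50

EV(A) = 0.85 × (-300) + 0.1 × (-640) + 0.05 × 1040 = -255 − 64 + 52 = -267
Branch B: 710 (certain)
Overall = 0.5 × (-267) + 0.5 × 710 = -133.5 + 355 = 221.5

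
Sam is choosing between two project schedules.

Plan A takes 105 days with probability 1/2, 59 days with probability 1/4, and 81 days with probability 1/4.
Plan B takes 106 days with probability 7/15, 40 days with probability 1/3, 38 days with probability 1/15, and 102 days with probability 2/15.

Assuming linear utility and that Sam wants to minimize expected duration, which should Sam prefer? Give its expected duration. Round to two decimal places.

Plan A = 1/2 × 105 + 1/4 × 59 + 1/4 × 81 = 52.5 + 14.75 + 20.25 = 87.5
Plan B = 7/15 × 106 + 1/3 × 40 + 1/15 × 38 + 2/15 × 102 = 49.4667 + 13.3333 + 2.5333 + 13.6 = 78.9333

Plan B (78.93 days)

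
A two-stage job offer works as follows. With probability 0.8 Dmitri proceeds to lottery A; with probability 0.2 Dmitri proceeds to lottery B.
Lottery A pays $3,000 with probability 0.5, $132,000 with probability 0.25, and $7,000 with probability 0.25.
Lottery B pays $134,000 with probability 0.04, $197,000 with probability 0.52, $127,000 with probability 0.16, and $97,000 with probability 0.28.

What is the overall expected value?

$60,056

EV(A) = 0.5 × 3000 + 0.25 × 132000 + 0.25 × 7000 = 1500 + 33000 + 1750 = 36250
EV(B) = 0.04 × 134000 + 0.52 × 197000 + 0.16 × 127000 + 0.28 × 97000 = 5360 + 102440 + 20320 + 27160 = 155280
Overall = 0.8 × 36250 + 0.2 × 155280 = 29000 + 31056 = 60056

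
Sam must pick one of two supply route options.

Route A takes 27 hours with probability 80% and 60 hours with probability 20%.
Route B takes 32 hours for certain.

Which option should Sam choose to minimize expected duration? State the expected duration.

Route A = 0.8 × 27 + 0.2 × 60 = 21.6 + 12 = 33.6
Route B: 32 (certain)

Route B (32 hours)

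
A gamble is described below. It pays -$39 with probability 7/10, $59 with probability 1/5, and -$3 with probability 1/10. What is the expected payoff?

EV = 7/10 × (-39) + 1/5 × 59 + 1/10 × (-3) = -27.3 + 11.8 − 0.3 = -15.8

-$15.80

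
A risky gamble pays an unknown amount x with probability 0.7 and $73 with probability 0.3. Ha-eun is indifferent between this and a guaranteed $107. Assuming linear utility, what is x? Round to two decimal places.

0.7·x + 0.3·73 = 107
0.7·x = 107 − 21.9 = 85.1
x = 85.1 / 0.7 = 121.5714

x = $121.57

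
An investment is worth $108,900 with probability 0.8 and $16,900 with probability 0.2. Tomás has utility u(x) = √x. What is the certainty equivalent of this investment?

$84,100

E[u] = 0.8·√108900 + 0.2·√16900 = 0.8·330 + 0.2·130 = 290
CE = (290)² = 84100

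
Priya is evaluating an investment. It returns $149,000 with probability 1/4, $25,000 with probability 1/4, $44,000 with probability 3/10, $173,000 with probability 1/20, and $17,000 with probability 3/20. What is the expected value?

EV = 1/4 × 149000 + 1/4 × 25000 + 3/10 × 44000 + 1/20 × 173000 + 3/20 × 17000 = 37250 + 6250 + 13200 + 8650 + 2550 = 67900

$67,900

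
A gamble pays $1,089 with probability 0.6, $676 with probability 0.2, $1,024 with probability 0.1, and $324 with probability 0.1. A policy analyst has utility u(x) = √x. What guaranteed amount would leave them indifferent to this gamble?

E[u] = 0.6·√1089 + 0.2·√676 + 0.1·√1024 + 0.1·√324 = 0.6·33 + 0.2·26 + 0.1·32 + 0.1·18 = 30
CE = (30)² = 900

$900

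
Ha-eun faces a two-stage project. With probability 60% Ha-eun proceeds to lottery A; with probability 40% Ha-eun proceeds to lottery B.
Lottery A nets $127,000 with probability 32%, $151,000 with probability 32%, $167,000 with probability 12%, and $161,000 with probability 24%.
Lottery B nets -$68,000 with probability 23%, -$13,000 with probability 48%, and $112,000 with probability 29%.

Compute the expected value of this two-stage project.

$92,824

EV(A) = 0.32 × 127000 + 0.32 × 151000 + 0.12 × 167000 + 0.24 × 161000 = 40640 + 48320 + 20040 + 38640 = 147640
EV(B) = 0.23 × (-68000) + 0.48 × (-13000) + 0.29 × 112000 = -15640 − 6240 + 32480 = 10600
Overall = 0.6 × 147640 + 0.4 × 10600 = 88584 + 4240 = 92824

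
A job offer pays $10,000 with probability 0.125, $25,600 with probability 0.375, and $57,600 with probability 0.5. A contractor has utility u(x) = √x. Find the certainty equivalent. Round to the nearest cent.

E[u] = 0.125·√10000 + 0.375·√25600 + 0.5·√57600 = 0.125·100 + 0.375·160 + 0.5·240 = 192.5
CE = (192.5)² = 37056.25

$37,056.25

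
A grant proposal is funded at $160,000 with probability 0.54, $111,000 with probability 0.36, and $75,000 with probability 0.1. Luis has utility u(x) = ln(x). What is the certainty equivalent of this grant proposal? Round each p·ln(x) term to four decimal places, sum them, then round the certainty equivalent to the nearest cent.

E[u] = 0.54·ln(160000) + 0.36·ln(111000) + 0.1·ln(75000) = 6.4708 + 4.1822 + 1.1225 = 11.7755
CE = e^11.7755 ≈ 130027.34

$130,027.34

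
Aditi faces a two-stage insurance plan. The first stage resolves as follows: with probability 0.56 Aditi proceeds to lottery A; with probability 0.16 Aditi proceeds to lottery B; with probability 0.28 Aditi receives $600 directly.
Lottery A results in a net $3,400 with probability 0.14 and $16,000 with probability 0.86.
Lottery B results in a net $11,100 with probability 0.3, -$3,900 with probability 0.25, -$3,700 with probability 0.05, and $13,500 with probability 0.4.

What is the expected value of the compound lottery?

EV(A) = 0.14 × 3400 + 0.86 × 16000 = 476 + 13760 = 14236
EV(B) = 0.3 × 11100 + 0.25 × (-3900) + 0.05 × (-3700) + 0.4 × 13500 = 3330 − 975 − 185 + 5400 = 7570
Branch C: 600 (certain)
Overall = 0.56 × 14236 + 0.16 × 7570 + 0.28 × 600 = 7972.16 + 1211.2 + 168 = 9351.36

$9,351.36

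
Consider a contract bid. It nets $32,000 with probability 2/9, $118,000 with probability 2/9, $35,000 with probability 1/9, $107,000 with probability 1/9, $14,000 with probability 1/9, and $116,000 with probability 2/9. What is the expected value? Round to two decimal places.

EV = 2/9 × 32000 + 2/9 × 118000 + 1/9 × 35000 + 1/9 × 107000 + 1/9 × 14000 + 2/9 × 116000 = 7111.1111 + 26222.2222 + 3888.8889 + 11888.8889 + 1555.5556 + 25777.7778 = 76444.4444

$76,444.44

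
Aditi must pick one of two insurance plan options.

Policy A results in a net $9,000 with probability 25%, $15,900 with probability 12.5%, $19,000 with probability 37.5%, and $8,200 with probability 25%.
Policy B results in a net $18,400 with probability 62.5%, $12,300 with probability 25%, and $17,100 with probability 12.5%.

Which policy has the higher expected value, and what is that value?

Policy B ($16,712.50)

Policy A = 0.25 × 9000 + 0.125 × 15900 + 0.375 × 19000 + 0.25 × 8200 = 2250 + 1987.5 + 7125 + 2050 = 13412.5
Policy B = 0.625 × 18400 + 0.25 × 12300 + 0.125 × 17100 = 11500 + 3075 + 2137.5 = 16712.5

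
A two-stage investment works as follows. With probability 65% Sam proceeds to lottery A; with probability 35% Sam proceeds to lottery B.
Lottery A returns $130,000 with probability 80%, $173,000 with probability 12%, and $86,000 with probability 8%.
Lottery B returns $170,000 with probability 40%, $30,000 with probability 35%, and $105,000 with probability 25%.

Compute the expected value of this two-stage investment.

EV(A) = 0.8 × 130000 + 0.12 × 173000 + 0.08 × 86000 = 104000 + 20760 + 6880 = 131640
EV(B) = 0.4 × 170000 + 0.35 × 30000 + 0.25 × 105000 = 68000 + 10500 + 26250 = 104750
Overall = 0.65 × 131640 + 0.35 × 104750 = 85566 + 36662.5 = 122228.5

$122,228.50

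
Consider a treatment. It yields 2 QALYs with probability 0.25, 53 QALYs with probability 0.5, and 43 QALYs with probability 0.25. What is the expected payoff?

37.75 QALYs

EV = 0.25 × 2 + 0.5 × 53 + 0.25 × 43 = 0.5 + 26.5 + 10.75 = 37.75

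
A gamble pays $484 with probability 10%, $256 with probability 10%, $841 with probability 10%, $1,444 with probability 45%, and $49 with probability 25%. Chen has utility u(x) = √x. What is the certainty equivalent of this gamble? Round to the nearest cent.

E[u] = 0.1·√484 + 0.1·√256 + 0.1·√841 + 0.45·√1444 + 0.25·√49 = 0.1·22 + 0.1·16 + 0.1·29 + 0.45·38 + 0.25·7 = 25.55
CE = (25.55)² = 652.8025

$652.80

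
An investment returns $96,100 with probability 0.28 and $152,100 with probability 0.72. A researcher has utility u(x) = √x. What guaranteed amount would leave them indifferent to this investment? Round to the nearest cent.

$135,129.76

E[u] = 0.28·√96100 + 0.72·√152100 = 0.28·310 + 0.72·390 = 367.6
CE = (367.6)² = 135129.76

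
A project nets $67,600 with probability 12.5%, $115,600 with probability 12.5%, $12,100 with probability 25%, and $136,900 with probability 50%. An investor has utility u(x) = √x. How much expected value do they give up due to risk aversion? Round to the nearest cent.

$11,718.75

E[u] = 0.125·√67600 + 0.125·√115600 + 0.25·√12100 + 0.5·√136900 = 0.125·260 + 0.125·340 + 0.25·110 + 0.5·370 = 287.5
CE = (287.5)² = 82656.25
Risk premium = EV − CE = 94375 − 82656.25 = 11718.75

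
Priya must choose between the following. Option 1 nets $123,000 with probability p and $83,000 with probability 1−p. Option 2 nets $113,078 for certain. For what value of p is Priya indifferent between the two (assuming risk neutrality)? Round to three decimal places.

p = 0.752

p·123000 + (1−p)·83000 = 113078
40000p + 83000 = 113078
p = (113078 − 83000) / 40000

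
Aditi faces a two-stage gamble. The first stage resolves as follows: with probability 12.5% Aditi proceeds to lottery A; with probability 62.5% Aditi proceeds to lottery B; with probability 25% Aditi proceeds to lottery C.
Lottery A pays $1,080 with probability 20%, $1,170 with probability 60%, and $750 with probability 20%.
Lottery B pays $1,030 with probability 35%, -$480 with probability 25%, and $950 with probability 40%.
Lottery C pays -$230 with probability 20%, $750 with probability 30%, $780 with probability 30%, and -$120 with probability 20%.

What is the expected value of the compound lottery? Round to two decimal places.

$618.56

EV(A) = 0.2 × 1080 + 0.6 × 1170 + 0.2 × 750 = 216 + 702 + 150 = 1068
EV(B) = 0.35 × 1030 + 0.25 × (-480) + 0.4 × 950 = 360.5 − 120 + 380 = 620.5
EV(C) = 0.2 × (-230) + 0.3 × 750 + 0.3 × 780 + 0.2 × (-120) = -46 + 225 + 234 − 24 = 389
Overall = 0.125 × 1068 + 0.625 × 620.5 + 0.25 × 389 = 133.5 + 387.8125 + 97.25 = 618.5625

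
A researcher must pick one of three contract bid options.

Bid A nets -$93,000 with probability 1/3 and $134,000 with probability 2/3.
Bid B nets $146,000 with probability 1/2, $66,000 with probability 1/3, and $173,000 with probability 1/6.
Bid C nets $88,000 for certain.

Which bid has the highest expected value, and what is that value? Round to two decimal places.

Bid B ($123,833.33)

Bid A = 1/3 × (-93000) + 2/3 × 134000 = -31000 + 89333.3333 = 58333.3333
Bid B = 1/2 × 146000 + 1/3 × 66000 + 1/6 × 173000 = 73000 + 22000 + 28833.3333 = 123833.3333
Bid C: 88000 (certain)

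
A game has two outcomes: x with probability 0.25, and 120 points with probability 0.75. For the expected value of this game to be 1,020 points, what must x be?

0.25·x + 0.75·120 = 1020
0.25·x = 1020 − 90 = 930
x = 930 / 0.25 = 3720

x = 3,720 points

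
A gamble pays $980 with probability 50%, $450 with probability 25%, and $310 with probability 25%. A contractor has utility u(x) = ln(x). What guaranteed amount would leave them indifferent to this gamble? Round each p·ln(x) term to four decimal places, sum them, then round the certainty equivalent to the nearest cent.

E[u] = 0.5·ln(980) + 0.25·ln(450) + 0.25·ln(310) = 3.4438 + 1.5273 + 1.4341 = 6.4052
CE = e^6.4052 ≈ 604.98

$604.98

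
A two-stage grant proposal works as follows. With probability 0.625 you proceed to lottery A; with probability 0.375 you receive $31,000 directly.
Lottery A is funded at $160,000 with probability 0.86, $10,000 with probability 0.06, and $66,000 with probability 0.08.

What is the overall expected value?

$101,300

EV(A) = 0.86 × 160000 + 0.06 × 10000 + 0.08 × 66000 = 137600 + 600 + 5280 = 143480
Branch B: 31000 (certain)
Overall = 0.625 × 143480 + 0.375 × 31000 = 89675 + 11625 = 101300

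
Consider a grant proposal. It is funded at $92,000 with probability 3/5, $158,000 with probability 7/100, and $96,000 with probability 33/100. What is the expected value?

EV = 3/5 × 92000 + 7/100 × 158000 + 33/100 × 96000 = 55200 + 11060 + 31680 = 97940

$97,940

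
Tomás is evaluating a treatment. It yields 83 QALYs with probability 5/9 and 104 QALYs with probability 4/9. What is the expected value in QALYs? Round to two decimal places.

92.33 QALYs

EV = 5/9 × 83 + 4/9 × 104 = 46.1111 + 46.2222 = 92.3333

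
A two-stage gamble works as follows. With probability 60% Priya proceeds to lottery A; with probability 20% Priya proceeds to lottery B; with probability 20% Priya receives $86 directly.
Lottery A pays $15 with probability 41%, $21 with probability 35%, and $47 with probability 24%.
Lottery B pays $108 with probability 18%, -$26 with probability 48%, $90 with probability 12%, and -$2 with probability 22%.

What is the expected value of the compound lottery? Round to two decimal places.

EV(A) = 0.41 × 15 + 0.35 × 21 + 0.24 × 47 = 6.15 + 7.35 + 11.28 = 24.78
EV(B) = 0.18 × 108 + 0.48 × (-26) + 0.12 × 90 + 0.22 × (-2) = 19.44 − 12.48 + 10.8 − 0.44 = 17.32
Branch C: 86 (certain)
Overall = 0.6 × 24.78 + 0.2 × 17.32 + 0.2 × 86 = 14.868 + 3.464 + 17.2 = 35.532

$35.53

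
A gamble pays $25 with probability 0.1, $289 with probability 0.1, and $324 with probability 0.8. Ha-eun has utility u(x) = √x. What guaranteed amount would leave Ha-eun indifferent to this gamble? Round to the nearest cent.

$275.56

E[u] = 0.1·√25 + 0.1·√289 + 0.8·√324 = 0.1·5 + 0.1·17 + 0.8·18 = 16.6
CE = (16.6)² = 275.56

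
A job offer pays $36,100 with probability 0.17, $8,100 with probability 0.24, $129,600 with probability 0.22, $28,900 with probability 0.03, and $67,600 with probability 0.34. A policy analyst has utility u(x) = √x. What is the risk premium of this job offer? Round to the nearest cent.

$9,096.44

E[u] = 0.17·√36100 + 0.24·√8100 + 0.22·√129600 + 0.03·√28900 + 0.34·√67600 = 0.17·190 + 0.24·90 + 0.22·360 + 0.03·170 + 0.34·260 = 226.6
CE = (226.6)² = 51347.56
Risk premium = EV − CE = 60444 − 51347.56 = 9096.44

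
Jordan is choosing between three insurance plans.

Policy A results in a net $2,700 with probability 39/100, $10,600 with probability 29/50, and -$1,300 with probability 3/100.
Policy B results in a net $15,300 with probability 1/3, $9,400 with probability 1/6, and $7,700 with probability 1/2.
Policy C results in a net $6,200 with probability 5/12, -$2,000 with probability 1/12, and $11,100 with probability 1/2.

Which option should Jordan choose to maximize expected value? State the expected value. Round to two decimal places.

Policy B ($10,516.67)

Policy A = 39/100 × 2700 + 29/50 × 10600 + 3/100 × (-1300) = 1053 + 6148 − 39 = 7162
Policy B = 1/3 × 15300 + 1/6 × 9400 + 1/2 × 7700 = 5100 + 1566.6667 + 3850 = 10516.6667
Policy C = 5/12 × 6200 + 1/12 × (-2000) + 1/2 × 11100 = 2583.3333 − 166.6667 + 5550 = 7966.6667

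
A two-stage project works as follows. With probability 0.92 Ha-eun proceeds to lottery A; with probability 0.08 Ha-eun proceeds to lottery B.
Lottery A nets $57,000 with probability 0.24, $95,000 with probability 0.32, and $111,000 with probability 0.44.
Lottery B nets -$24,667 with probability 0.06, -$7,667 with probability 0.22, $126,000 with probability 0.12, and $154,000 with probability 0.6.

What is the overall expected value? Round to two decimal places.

$93,834.66

EV(A) = 0.24 × 57000 + 0.32 × 95000 + 0.44 × 111000 = 13680 + 30400 + 48840 = 92920
EV(B) = 0.06 × (-24667) + 0.22 × (-7667) + 0.12 × 126000 + 0.6 × 154000 = -1480.02 − 1686.74 + 15120 + 92400 = 104353.24
Overall = 0.92 × 92920 + 0.08 × 104353.24 = 85486.4 + 8348.2592 = 93834.6592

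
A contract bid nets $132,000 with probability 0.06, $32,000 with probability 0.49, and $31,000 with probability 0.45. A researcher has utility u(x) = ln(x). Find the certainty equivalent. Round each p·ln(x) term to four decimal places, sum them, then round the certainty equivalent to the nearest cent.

E[u] = 0.06·ln(132000) + 0.49·ln(32000) + 0.45·ln(31000) = 0.7074 + 5.0830 + 4.6538 = 10.4442
CE = e^10.4442 ≈ 34344.60

$34,344.60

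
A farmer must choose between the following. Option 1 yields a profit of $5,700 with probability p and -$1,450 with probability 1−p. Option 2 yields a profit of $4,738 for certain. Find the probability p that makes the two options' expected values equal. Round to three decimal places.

p·5700 + (1−p)·(-1450) = 4738
7150p − 1450 = 4738
p = (4738 + 1450) / 7150

p = 0.865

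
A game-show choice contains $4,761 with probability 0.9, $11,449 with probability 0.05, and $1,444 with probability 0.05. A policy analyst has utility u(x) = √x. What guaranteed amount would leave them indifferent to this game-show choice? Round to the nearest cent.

$4,809.42

E[u] = 0.9·√4761 + 0.05·√11449 + 0.05·√1444 = 0.9·69 + 0.05·107 + 0.05·38 = 69.35
CE = (69.35)² = 4809.4225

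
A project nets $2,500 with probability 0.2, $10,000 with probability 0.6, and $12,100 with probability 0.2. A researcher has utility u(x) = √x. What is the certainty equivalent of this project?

E[u] = 0.2·√2500 + 0.6·√10000 + 0.2·√12100 = 0.2·50 + 0.6·100 + 0.2·110 = 92
CE = (92)² = 8464

$8,464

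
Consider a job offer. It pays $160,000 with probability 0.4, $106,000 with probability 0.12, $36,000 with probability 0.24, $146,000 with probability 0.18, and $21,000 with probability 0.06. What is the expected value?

EV = 0.4 × 160000 + 0.12 × 106000 + 0.24 × 36000 + 0.18 × 146000 + 0.06 × 21000 = 64000 + 12720 + 8640 + 26280 + 1260 = 112900

$112,900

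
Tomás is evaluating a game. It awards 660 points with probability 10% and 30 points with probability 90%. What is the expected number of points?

EV = 0.1 × 660 + 0.9 × 30 = 66 + 27 = 93

93 points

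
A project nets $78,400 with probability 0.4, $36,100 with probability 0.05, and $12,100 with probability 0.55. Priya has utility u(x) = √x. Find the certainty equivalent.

E[u] = 0.4·√78400 + 0.05·√36100 + 0.55·√12100 = 0.4·280 + 0.05·190 + 0.55·110 = 182
CE = (182)² = 33124

$33,124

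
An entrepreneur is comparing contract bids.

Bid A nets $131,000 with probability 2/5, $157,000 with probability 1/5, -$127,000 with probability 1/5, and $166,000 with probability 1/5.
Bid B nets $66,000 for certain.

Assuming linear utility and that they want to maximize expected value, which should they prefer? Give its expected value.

Bid A ($91,600)

Bid A = 2/5 × 131000 + 1/5 × 157000 + 1/5 × (-127000) + 1/5 × 166000 = 52400 + 31400 − 25400 + 33200 = 91600
Bid B: 66000 (certain)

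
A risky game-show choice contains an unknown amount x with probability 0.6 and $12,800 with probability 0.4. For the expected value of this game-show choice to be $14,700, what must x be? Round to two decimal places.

x = $15,966.67

0.6·x + 0.4·12800 = 14700
0.6·x = 14700 − 5120 = 9580
x = 9580 / 0.6 = 15966.6667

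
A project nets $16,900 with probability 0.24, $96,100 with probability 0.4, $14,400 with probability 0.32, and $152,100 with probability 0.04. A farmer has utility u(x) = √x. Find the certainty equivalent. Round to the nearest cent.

$43,764.64

E[u] = 0.24·√16900 + 0.4·√96100 + 0.32·√14400 + 0.04·√152100 = 0.24·130 + 0.4·310 + 0.32·120 + 0.04·390 = 209.2
CE = (209.2)² = 43764.64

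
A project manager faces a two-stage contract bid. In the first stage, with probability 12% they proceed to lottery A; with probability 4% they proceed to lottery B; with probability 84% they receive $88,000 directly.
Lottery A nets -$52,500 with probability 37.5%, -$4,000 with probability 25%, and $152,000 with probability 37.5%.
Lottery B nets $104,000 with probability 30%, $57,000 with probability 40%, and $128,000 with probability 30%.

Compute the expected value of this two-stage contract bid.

$81,973.50

EV(A) = 0.375 × (-52500) + 0.25 × (-4000) + 0.375 × 152000 = -19687.5 − 1000 + 57000 = 36312.5
EV(B) = 0.3 × 104000 + 0.4 × 57000 + 0.3 × 128000 = 31200 + 22800 + 38400 = 92400
Branch C: 88000 (certain)
Overall = 0.12 × 36312.5 + 0.04 × 92400 + 0.84 × 88000 = 4357.5 + 3696 + 73920 = 81973.5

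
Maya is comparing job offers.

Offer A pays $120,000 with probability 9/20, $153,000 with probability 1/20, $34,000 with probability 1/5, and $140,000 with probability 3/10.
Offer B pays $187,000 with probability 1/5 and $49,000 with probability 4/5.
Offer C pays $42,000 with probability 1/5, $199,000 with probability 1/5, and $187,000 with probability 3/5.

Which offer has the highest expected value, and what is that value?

Offer C ($160,400)

Offer A = 9/20 × 120000 + 1/20 × 153000 + 1/5 × 34000 + 3/10 × 140000 = 54000 + 7650 + 6800 + 42000 = 110450
Offer B = 1/5 × 187000 + 4/5 × 49000 = 37400 + 39200 = 76600
Offer C = 1/5 × 42000 + 1/5 × 199000 + 3/5 × 187000 = 8400 + 39800 + 112200 = 160400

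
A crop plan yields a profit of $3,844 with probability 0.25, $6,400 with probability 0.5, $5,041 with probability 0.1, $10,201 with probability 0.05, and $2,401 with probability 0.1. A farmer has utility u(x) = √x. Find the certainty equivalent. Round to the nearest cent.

E[u] = 0.25·√3844 + 0.5·√6400 + 0.1·√5041 + 0.05·√10201 + 0.1·√2401 = 0.25·62 + 0.5·80 + 0.1·71 + 0.05·101 + 0.1·49 = 72.55
CE = (72.55)² = 5263.5025

$5,263.50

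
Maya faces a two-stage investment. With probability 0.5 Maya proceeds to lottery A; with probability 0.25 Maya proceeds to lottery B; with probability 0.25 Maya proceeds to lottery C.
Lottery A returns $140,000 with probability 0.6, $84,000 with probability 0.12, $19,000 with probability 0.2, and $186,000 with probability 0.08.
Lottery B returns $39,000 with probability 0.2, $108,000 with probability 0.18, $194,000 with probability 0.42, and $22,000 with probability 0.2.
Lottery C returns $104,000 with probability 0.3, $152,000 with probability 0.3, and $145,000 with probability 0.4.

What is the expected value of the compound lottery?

$118,360

EV(A) = 0.6 × 140000 + 0.12 × 84000 + 0.2 × 19000 + 0.08 × 186000 = 84000 + 10080 + 3800 + 14880 = 112760
EV(B) = 0.2 × 39000 + 0.18 × 108000 + 0.42 × 194000 + 0.2 × 22000 = 7800 + 19440 + 81480 + 4400 = 113120
EV(C) = 0.3 × 104000 + 0.3 × 152000 + 0.4 × 145000 = 31200 + 45600 + 58000 = 134800
Overall = 0.5 × 112760 + 0.25 × 113120 + 0.25 × 134800 = 56380 + 28280 + 33700 = 118360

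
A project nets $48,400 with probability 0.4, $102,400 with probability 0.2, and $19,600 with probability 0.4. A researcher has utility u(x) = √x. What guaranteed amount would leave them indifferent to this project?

E[u] = 0.4·√48400 + 0.2·√102400 + 0.4·√19600 = 0.4·220 + 0.2·320 + 0.4·140 = 208
CE = (208)² = 43264

$43,264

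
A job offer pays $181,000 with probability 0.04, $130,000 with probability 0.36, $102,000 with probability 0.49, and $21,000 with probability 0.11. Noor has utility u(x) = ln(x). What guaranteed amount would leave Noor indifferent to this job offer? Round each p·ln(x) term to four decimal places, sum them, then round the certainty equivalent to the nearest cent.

E[u] = 0.04·ln(181000) + 0.36·ln(130000) + 0.49·ln(102000) + 0.11·ln(21000) = 0.4843 + 4.2391 + 5.6510 + 1.0948 = 11.4692
CE = e^11.4692 ≈ 95721.67

$95,721.67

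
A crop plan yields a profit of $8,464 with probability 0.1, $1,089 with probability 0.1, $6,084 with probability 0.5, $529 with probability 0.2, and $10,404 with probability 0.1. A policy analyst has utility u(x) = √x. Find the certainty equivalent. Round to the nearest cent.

E[u] = 0.1·√8464 + 0.1·√1089 + 0.5·√6084 + 0.2·√529 + 0.1·√10404 = 0.1·92 + 0.1·33 + 0.5·78 + 0.2·23 + 0.1·102 = 66.3
CE = (66.3)² = 4395.69

$4,395.69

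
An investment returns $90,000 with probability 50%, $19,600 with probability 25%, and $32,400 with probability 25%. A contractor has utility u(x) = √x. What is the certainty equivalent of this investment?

$52,900

E[u] = 0.5·√90000 + 0.25·√19600 + 0.25·√32400 = 0.5·300 + 0.25·140 + 0.25·180 = 230
CE = (230)² = 52900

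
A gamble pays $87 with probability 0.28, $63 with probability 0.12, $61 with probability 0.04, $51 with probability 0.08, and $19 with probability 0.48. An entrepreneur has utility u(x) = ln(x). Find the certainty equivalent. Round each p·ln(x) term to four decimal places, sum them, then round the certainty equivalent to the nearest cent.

E[u] = 0.28·ln(87) + 0.12·ln(63) + 0.04·ln(61) + 0.08·ln(51) + 0.48·ln(19) = 1.2505 + 0.4972 + 0.1644 + 0.3145 + 1.4133 = 3.6399
CE = e^3.6399 ≈ 38.09

$38.09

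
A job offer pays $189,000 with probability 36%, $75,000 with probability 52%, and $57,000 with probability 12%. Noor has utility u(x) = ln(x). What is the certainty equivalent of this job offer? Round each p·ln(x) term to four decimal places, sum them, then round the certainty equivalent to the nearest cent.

$101,214.77

E[u] = 0.36·ln(189000) + 0.52·ln(75000) + 0.12·ln(57000) = 4.3738 + 5.8371 + 1.3141 = 11.5250
CE = e^11.5250 ≈ 101214.77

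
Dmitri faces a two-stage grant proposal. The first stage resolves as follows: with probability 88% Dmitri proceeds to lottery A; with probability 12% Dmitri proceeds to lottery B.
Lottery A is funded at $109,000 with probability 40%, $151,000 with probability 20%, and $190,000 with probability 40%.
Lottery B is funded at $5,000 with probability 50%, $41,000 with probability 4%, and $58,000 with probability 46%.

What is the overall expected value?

EV(A) = 0.4 × 109000 + 0.2 × 151000 + 0.4 × 190000 = 43600 + 30200 + 76000 = 149800
EV(B) = 0.5 × 5000 + 0.04 × 41000 + 0.46 × 58000 = 2500 + 1640 + 26680 = 30820
Overall = 0.88 × 149800 + 0.12 × 30820 = 131824 + 3698.4 = 135522.4

$135,522.40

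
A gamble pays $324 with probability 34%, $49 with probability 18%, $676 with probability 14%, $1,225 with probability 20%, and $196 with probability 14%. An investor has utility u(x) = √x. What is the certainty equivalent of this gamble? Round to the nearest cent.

$399.20

E[u] = 0.34·√324 + 0.18·√49 + 0.14·√676 + 0.2·√1225 + 0.14·√196 = 0.34·18 + 0.18·7 + 0.14·26 + 0.2·35 + 0.14·14 = 19.98
CE = (19.98)² = 399.2004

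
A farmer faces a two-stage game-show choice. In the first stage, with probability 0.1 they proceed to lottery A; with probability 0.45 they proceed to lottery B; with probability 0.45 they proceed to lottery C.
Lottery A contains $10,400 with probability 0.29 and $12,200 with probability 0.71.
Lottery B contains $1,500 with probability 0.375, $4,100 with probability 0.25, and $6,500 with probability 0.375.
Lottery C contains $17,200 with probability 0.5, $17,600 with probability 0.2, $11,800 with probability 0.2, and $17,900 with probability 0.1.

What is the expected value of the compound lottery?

EV(A) = 0.29 × 10400 + 0.71 × 12200 = 3016 + 8662 = 11678
EV(B) = 0.375 × 1500 + 0.25 × 4100 + 0.375 × 6500 = 562.5 + 1025 + 2437.5 = 4025
EV(C) = 0.5 × 17200 + 0.2 × 17600 + 0.2 × 11800 + 0.1 × 17900 = 8600 + 3520 + 2360 + 1790 = 16270
Overall = 0.1 × 11678 + 0.45 × 4025 + 0.45 × 16270 = 1167.8 + 1811.25 + 7321.5 = 10300.55

$10,300.55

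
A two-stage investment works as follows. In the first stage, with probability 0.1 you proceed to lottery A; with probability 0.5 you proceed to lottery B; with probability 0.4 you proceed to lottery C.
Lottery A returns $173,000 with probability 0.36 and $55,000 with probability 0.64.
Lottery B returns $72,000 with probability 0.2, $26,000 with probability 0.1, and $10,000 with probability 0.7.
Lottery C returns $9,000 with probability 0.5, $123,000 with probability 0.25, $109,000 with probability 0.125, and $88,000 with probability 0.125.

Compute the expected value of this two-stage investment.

$45,698

EV(A) = 0.36 × 173000 + 0.64 × 55000 = 62280 + 35200 = 97480
EV(B) = 0.2 × 72000 + 0.1 × 26000 + 0.7 × 10000 = 14400 + 2600 + 7000 = 24000
EV(C) = 0.5 × 9000 + 0.25 × 123000 + 0.125 × 109000 + 0.125 × 88000 = 4500 + 30750 + 13625 + 11000 = 59875
Overall = 0.1 × 97480 + 0.5 × 24000 + 0.4 × 59875 = 9748 + 12000 + 23950 = 45698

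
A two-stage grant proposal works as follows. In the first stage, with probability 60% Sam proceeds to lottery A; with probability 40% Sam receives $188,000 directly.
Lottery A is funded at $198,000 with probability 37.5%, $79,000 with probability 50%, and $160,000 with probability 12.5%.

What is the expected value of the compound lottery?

$155,450

EV(A) = 0.375 × 198000 + 0.5 × 79000 + 0.125 × 160000 = 74250 + 39500 + 20000 = 133750
Branch B: 188000 (certain)
Overall = 0.6 × 133750 + 0.4 × 188000 = 80250 + 75200 = 155450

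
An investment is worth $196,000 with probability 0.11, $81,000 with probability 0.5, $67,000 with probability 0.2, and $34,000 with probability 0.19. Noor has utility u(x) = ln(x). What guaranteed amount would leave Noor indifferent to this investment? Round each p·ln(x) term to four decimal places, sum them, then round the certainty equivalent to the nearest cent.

E[u] = 0.11·ln(196000) + 0.5·ln(81000) + 0.2·ln(67000) + 0.19·ln(34000) = 1.3404 + 5.6511 + 2.2225 + 1.9825 = 11.1965
CE = e^11.1965 ≈ 72874.93

$72,874.93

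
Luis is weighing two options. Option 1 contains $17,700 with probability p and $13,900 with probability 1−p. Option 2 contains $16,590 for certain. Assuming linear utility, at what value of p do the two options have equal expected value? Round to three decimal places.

p = 0.708

p·17700 + (1−p)·13900 = 16590
3800p + 13900 = 16590
p = (16590 − 13900) / 3800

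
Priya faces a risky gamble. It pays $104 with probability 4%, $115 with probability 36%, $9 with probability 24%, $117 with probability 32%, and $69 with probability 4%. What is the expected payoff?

EV = 0.04 × 104 + 0.36 × 115 + 0.24 × 9 + 0.32 × 117 + 0.04 × 69 = 4.16 + 41.4 + 2.16 + 37.44 + 2.76 = 87.92

$87.92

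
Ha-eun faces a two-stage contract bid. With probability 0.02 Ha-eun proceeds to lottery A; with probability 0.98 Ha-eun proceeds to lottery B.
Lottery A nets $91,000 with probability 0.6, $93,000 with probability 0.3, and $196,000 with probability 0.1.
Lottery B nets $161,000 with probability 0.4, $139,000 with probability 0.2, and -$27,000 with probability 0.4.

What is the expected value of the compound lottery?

EV(A) = 0.6 × 91000 + 0.3 × 93000 + 0.1 × 196000 = 54600 + 27900 + 19600 = 102100
EV(B) = 0.4 × 161000 + 0.2 × 139000 + 0.4 × (-27000) = 64400 + 27800 − 10800 = 81400
Overall = 0.02 × 102100 + 0.98 × 81400 = 2042 + 79772 = 81814

$81,814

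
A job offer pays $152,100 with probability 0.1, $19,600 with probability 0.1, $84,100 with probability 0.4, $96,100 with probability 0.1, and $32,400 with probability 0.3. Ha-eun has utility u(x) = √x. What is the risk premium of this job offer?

$5,624

E[u] = 0.1·√152100 + 0.1·√19600 + 0.4·√84100 + 0.1·√96100 + 0.3·√32400 = 0.1·390 + 0.1·140 + 0.4·290 + 0.1·310 + 0.3·180 = 254
CE = (254)² = 64516
Risk premium = EV − CE = 70140 − 64516 = 5624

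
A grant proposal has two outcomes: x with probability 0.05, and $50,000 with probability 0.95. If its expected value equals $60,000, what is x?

0.05·x + 0.95·50000 = 60000
0.05·x = 60000 − 47500 = 12500
x = 12500 / 0.05 = 250000

x = $250,000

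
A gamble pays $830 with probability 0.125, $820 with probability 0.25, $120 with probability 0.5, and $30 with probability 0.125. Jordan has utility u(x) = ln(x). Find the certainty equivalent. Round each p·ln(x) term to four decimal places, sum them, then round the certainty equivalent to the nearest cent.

E[u] = 0.125·ln(830) + 0.25·ln(820) + 0.5·ln(120) + 0.125·ln(30) = 0.8402 + 1.6773 + 2.3937 + 0.4251 = 5.3363
CE = e^5.3363 ≈ 207.74

$207.74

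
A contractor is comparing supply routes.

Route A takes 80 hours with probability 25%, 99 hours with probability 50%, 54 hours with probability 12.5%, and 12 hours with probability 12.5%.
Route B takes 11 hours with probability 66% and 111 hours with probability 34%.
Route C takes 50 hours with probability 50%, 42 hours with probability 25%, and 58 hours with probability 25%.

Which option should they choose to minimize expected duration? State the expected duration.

Route A = 0.25 × 80 + 0.5 × 99 + 0.125 × 54 + 0.125 × 12 = 20 + 49.5 + 6.75 + 1.5 = 77.75
Route B = 0.66 × 11 + 0.34 × 111 = 7.26 + 37.74 = 45
Route C = 0.5 × 50 + 0.25 × 42 + 0.25 × 58 = 25 + 10.5 + 14.5 = 50

Route B (45 hours)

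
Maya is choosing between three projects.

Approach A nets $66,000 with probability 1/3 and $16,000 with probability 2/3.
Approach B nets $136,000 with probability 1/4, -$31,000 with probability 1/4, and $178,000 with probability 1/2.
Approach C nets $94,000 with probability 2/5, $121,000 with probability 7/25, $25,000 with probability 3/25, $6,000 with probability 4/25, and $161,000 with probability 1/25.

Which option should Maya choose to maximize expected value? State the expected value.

Approach B ($115,250)

Approach A = 1/3 × 66000 + 2/3 × 16000 = 22000 + 10666.6667 = 32666.6667
Approach B = 1/4 × 136000 + 1/4 × (-31000) + 1/2 × 178000 = 34000 − 7750 + 89000 = 115250
Approach C = 2/5 × 94000 + 7/25 × 121000 + 3/25 × 25000 + 4/25 × 6000 + 1/25 × 161000 = 37600 + 33880 + 3000 + 960 + 6440 = 81880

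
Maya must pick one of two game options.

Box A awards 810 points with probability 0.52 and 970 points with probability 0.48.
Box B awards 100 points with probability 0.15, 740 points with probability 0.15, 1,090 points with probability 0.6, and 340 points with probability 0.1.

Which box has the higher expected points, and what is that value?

Box A (886.8 points)

Box A = 0.52 × 810 + 0.48 × 970 = 421.2 + 465.6 = 886.8
Box B = 0.15 × 100 + 0.15 × 740 + 0.6 × 1090 + 0.1 × 340 = 15 + 111 + 654 + 34 = 814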